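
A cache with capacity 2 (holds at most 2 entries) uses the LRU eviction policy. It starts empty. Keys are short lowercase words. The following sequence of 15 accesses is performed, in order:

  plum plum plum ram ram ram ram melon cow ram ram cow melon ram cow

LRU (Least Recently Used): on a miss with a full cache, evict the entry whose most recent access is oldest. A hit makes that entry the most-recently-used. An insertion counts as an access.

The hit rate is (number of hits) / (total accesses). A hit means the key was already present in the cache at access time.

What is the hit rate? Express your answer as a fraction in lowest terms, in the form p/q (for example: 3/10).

LRU simulation (capacity=2):
  1. access plum: MISS. Cache (LRU->MRU): [plum]
  2. access plum: HIT. Cache (LRU->MRU): [plum]
  3. access plum: HIT. Cache (LRU->MRU): [plum]
  4. access ram: MISS. Cache (LRU->MRU): [plum ram]
  5. access ram: HIT. Cache (LRU->MRU): [plum ram]
  6. access ram: HIT. Cache (LRU->MRU): [plum ram]
  7. access ram: HIT. Cache (LRU->MRU): [plum ram]
  8. access melon: MISS, evict plum. Cache (LRU->MRU): [ram melon]
  9. access cow: MISS, evict ram. Cache (LRU->MRU): [melon cow]
  10. access ram: MISS, evict melon. Cache (LRU->MRU): [cow ram]
  11. access ram: HIT. Cache (LRU->MRU): [cow ram]
  12. access cow: HIT. Cache (LRU->MRU): [ram cow]
  13. access melon: MISS, evict ram. Cache (LRU->MRU): [cow melon]
  14. access ram: MISS, evict cow. Cache (LRU->MRU): [melon ram]
  15. access cow: MISS, evict melon. Cache (LRU->MRU): [ram cow]
Total: 7 hits, 8 misses, 6 evictions

Hit rate = 7/15

Answer: 7/15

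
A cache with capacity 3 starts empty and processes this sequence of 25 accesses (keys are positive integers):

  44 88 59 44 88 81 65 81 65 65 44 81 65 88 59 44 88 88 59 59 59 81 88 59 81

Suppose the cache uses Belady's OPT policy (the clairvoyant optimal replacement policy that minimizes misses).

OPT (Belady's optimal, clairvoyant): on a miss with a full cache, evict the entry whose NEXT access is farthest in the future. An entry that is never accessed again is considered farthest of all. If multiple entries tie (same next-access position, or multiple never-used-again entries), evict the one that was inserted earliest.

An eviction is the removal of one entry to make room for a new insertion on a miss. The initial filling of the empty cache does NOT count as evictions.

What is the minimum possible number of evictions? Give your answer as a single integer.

Answer: 5

Derivation:
OPT (Belady) simulation (capacity=3):
  1. access 44: MISS. Cache: [44]
  2. access 88: MISS. Cache: [44 88]
  3. access 59: MISS. Cache: [44 88 59]
  4. access 44: HIT. Next use of 44: step 11. Cache: [44 88 59]
  5. access 88: HIT. Next use of 88: step 14. Cache: [44 88 59]
  6. access 81: MISS, evict 59 (next use: step 15). Cache: [44 88 81]
  7. access 65: MISS, evict 88 (next use: step 14). Cache: [44 81 65]
  8. access 81: HIT. Next use of 81: step 12. Cache: [44 81 65]
  9. access 65: HIT. Next use of 65: step 10. Cache: [44 81 65]
  10. access 65: HIT. Next use of 65: step 13. Cache: [44 81 65]
  11. access 44: HIT. Next use of 44: step 16. Cache: [44 81 65]
  12. access 81: HIT. Next use of 81: step 22. Cache: [44 81 65]
  13. access 65: HIT. Next use of 65: never. Cache: [44 81 65]
  14. access 88: MISS, evict 65 (next use: never). Cache: [44 81 88]
  15. access 59: MISS, evict 81 (next use: step 22). Cache: [44 88 59]
  16. access 44: HIT. Next use of 44: never. Cache: [44 88 59]
  17. access 88: HIT. Next use of 88: step 18. Cache: [44 88 59]
  18. access 88: HIT. Next use of 88: step 23. Cache: [44 88 59]
  19. access 59: HIT. Next use of 59: step 20. Cache: [44 88 59]
  20. access 59: HIT. Next use of 59: step 21. Cache: [44 88 59]
  21. access 59: HIT. Next use of 59: step 24. Cache: [44 88 59]
  22. access 81: MISS, evict 44 (next use: never). Cache: [88 59 81]
  23. access 88: HIT. Next use of 88: never. Cache: [88 59 81]
  24. access 59: HIT. Next use of 59: never. Cache: [88 59 81]
  25. access 81: HIT. Next use of 81: never. Cache: [88 59 81]
Total: 17 hits, 8 misses, 5 evictions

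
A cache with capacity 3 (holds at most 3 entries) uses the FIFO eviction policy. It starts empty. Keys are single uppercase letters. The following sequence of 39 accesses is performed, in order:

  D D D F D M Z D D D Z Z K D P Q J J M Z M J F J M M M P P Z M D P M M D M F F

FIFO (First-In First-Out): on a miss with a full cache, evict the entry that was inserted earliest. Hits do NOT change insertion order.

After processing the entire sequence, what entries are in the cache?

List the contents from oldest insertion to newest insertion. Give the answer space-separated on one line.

Answer: D M F

Derivation:
FIFO simulation (capacity=3):
  1. access D: MISS. Cache (old->new): [D]
  2. access D: HIT. Cache (old->new): [D]
  3. access D: HIT. Cache (old->new): [D]
  4. access F: MISS. Cache (old->new): [D F]
  5. access D: HIT. Cache (old->new): [D F]
  6. access M: MISS. Cache (old->new): [D F M]
  7. access Z: MISS, evict D. Cache (old->new): [F M Z]
  8. access D: MISS, evict F. Cache (old->new): [M Z D]
  9. access D: HIT. Cache (old->new): [M Z D]
  10. access D: HIT. Cache (old->new): [M Z D]
  11. access Z: HIT. Cache (old->new): [M Z D]
  12. access Z: HIT. Cache (old->new): [M Z D]
  13. access K: MISS, evict M. Cache (old->new): [Z D K]
  14. access D: HIT. Cache (old->new): [Z D K]
  15. access P: MISS, evict Z. Cache (old->new): [D K P]
  16. access Q: MISS, evict D. Cache (old->new): [K P Q]
  17. access J: MISS, evict K. Cache (old->new): [P Q J]
  18. access J: HIT. Cache (old->new): [P Q J]
  19. access M: MISS, evict P. Cache (old->new): [Q J M]
  20. access Z: MISS, evict Q. Cache (old->new): [J M Z]
  21. access M: HIT. Cache (old->new): [J M Z]
  22. access J: HIT. Cache (old->new): [J M Z]
  23. access F: MISS, evict J. Cache (old->new): [M Z F]
  24. access J: MISS, evict M. Cache (old->new): [Z F J]
  25. access M: MISS, evict Z. Cache (old->new): [F J M]
  26. access M: HIT. Cache (old->new): [F J M]
  27. access M: HIT. Cache (old->new): [F J M]
  28. access P: MISS, evict F. Cache (old->new): [J M P]
  29. access P: HIT. Cache (old->new): [J M P]
  30. access Z: MISS, evict J. Cache (old->new): [M P Z]
  31. access M: HIT. Cache (old->new): [M P Z]
  32. access D: MISS, evict M. Cache (old->new): [P Z D]
  33. access P: HIT. Cache (old->new): [P Z D]
  34. access M: MISS, evict P. Cache (old->new): [Z D M]
  35. access M: HIT. Cache (old->new): [Z D M]
  36. access D: HIT. Cache (old->new): [Z D M]
  37. access M: HIT. Cache (old->new): [Z D M]
  38. access F: MISS, evict Z. Cache (old->new): [D M F]
  39. access F: HIT. Cache (old->new): [D M F]
Total: 20 hits, 19 misses, 16 evictions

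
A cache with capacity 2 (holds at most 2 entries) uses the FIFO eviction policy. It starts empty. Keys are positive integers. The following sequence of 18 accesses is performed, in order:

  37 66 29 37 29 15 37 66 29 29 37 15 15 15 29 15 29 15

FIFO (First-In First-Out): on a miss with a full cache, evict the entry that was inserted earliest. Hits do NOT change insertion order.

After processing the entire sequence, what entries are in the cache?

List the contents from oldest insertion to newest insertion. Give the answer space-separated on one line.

FIFO simulation (capacity=2):
  1. access 37: MISS. Cache (old->new): [37]
  2. access 66: MISS. Cache (old->new): [37 66]
  3. access 29: MISS, evict 37. Cache (old->new): [66 29]
  4. access 37: MISS, evict 66. Cache (old->new): [29 37]
  5. access 29: HIT. Cache (old->new): [29 37]
  6. access 15: MISS, evict 29. Cache (old->new): [37 15]
  7. access 37: HIT. Cache (old->new): [37 15]
  8. access 66: MISS, evict 37. Cache (old->new): [15 66]
  9. access 29: MISS, evict 15. Cache (old->new): [66 29]
  10. access 29: HIT. Cache (old->new): [66 29]
  11. access 37: MISS, evict 66. Cache (old->new): [29 37]
  12. access 15: MISS, evict 29. Cache (old->new): [37 15]
  13. access 15: HIT. Cache (old->new): [37 15]
  14. access 15: HIT. Cache (old->new): [37 15]
  15. access 29: MISS, evict 37. Cache (old->new): [15 29]
  16. access 15: HIT. Cache (old->new): [15 29]
  17. access 29: HIT. Cache (old->new): [15 29]
  18. access 15: HIT. Cache (old->new): [15 29]
Total: 8 hits, 10 misses, 8 evictions

Answer: 15 29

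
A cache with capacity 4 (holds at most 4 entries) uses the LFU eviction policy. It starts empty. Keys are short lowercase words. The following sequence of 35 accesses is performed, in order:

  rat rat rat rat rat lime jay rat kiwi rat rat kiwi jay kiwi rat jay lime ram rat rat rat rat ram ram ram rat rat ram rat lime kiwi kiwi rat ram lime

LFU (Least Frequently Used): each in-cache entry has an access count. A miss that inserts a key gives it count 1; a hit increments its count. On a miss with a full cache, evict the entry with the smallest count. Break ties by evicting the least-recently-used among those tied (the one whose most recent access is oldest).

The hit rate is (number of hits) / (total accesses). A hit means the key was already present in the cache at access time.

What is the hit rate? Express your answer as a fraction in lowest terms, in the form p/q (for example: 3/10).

LFU simulation (capacity=4):
  1. access rat: MISS. Cache: [rat(c=1)]
  2. access rat: HIT, count now 2. Cache: [rat(c=2)]
  3. access rat: HIT, count now 3. Cache: [rat(c=3)]
  4. access rat: HIT, count now 4. Cache: [rat(c=4)]
  5. access rat: HIT, count now 5. Cache: [rat(c=5)]
  6. access lime: MISS. Cache: [lime(c=1) rat(c=5)]
  7. access jay: MISS. Cache: [lime(c=1) jay(c=1) rat(c=5)]
  8. access rat: HIT, count now 6. Cache: [lime(c=1) jay(c=1) rat(c=6)]
  9. access kiwi: MISS. Cache: [lime(c=1) jay(c=1) kiwi(c=1) rat(c=6)]
  10. access rat: HIT, count now 7. Cache: [lime(c=1) jay(c=1) kiwi(c=1) rat(c=7)]
  11. access rat: HIT, count now 8. Cache: [lime(c=1) jay(c=1) kiwi(c=1) rat(c=8)]
  12. access kiwi: HIT, count now 2. Cache: [lime(c=1) jay(c=1) kiwi(c=2) rat(c=8)]
  13. access jay: HIT, count now 2. Cache: [lime(c=1) kiwi(c=2) jay(c=2) rat(c=8)]
  14. access kiwi: HIT, count now 3. Cache: [lime(c=1) jay(c=2) kiwi(c=3) rat(c=8)]
  15. access rat: HIT, count now 9. Cache: [lime(c=1) jay(c=2) kiwi(c=3) rat(c=9)]
  16. access jay: HIT, count now 3. Cache: [lime(c=1) kiwi(c=3) jay(c=3) rat(c=9)]
  17. access lime: HIT, count now 2. Cache: [lime(c=2) kiwi(c=3) jay(c=3) rat(c=9)]
  18. access ram: MISS, evict lime(c=2). Cache: [ram(c=1) kiwi(c=3) jay(c=3) rat(c=9)]
  19. access rat: HIT, count now 10. Cache: [ram(c=1) kiwi(c=3) jay(c=3) rat(c=10)]
  20. access rat: HIT, count now 11. Cache: [ram(c=1) kiwi(c=3) jay(c=3) rat(c=11)]
  21. access rat: HIT, count now 12. Cache: [ram(c=1) kiwi(c=3) jay(c=3) rat(c=12)]
  22. access rat: HIT, count now 13. Cache: [ram(c=1) kiwi(c=3) jay(c=3) rat(c=13)]
  23. access ram: HIT, count now 2. Cache: [ram(c=2) kiwi(c=3) jay(c=3) rat(c=13)]
  24. access ram: HIT, count now 3. Cache: [kiwi(c=3) jay(c=3) ram(c=3) rat(c=13)]
  25. access ram: HIT, count now 4. Cache: [kiwi(c=3) jay(c=3) ram(c=4) rat(c=13)]
  26. access rat: HIT, count now 14. Cache: [kiwi(c=3) jay(c=3) ram(c=4) rat(c=14)]
  27. access rat: HIT, count now 15. Cache: [kiwi(c=3) jay(c=3) ram(c=4) rat(c=15)]
  28. access ram: HIT, count now 5. Cache: [kiwi(c=3) jay(c=3) ram(c=5) rat(c=15)]
  29. access rat: HIT, count now 16. Cache: [kiwi(c=3) jay(c=3) ram(c=5) rat(c=16)]
  30. access lime: MISS, evict kiwi(c=3). Cache: [lime(c=1) jay(c=3) ram(c=5) rat(c=16)]
  31. access kiwi: MISS, evict lime(c=1). Cache: [kiwi(c=1) jay(c=3) ram(c=5) rat(c=16)]
  32. access kiwi: HIT, count now 2. Cache: [kiwi(c=2) jay(c=3) ram(c=5) rat(c=16)]
  33. access rat: HIT, count now 17. Cache: [kiwi(c=2) jay(c=3) ram(c=5) rat(c=17)]
  34. access ram: HIT, count now 6. Cache: [kiwi(c=2) jay(c=3) ram(c=6) rat(c=17)]
  35. access lime: MISS, evict kiwi(c=2). Cache: [lime(c=1) jay(c=3) ram(c=6) rat(c=17)]
Total: 27 hits, 8 misses, 4 evictions

Hit rate = 27/35

Answer: 27/35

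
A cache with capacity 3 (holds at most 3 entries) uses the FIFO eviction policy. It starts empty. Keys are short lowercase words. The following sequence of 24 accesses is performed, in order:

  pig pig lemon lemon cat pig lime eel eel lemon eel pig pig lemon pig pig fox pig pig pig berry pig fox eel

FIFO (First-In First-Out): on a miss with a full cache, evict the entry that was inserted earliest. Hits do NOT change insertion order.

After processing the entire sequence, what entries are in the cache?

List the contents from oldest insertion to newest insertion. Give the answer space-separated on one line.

Answer: fox berry eel

Derivation:
FIFO simulation (capacity=3):
  1. access pig: MISS. Cache (old->new): [pig]
  2. access pig: HIT. Cache (old->new): [pig]
  3. access lemon: MISS. Cache (old->new): [pig lemon]
  4. access lemon: HIT. Cache (old->new): [pig lemon]
  5. access cat: MISS. Cache (old->new): [pig lemon cat]
  6. access pig: HIT. Cache (old->new): [pig lemon cat]
  7. access lime: MISS, evict pig. Cache (old->new): [lemon cat lime]
  8. access eel: MISS, evict lemon. Cache (old->new): [cat lime eel]
  9. access eel: HIT. Cache (old->new): [cat lime eel]
  10. access lemon: MISS, evict cat. Cache (old->new): [lime eel lemon]
  11. access eel: HIT. Cache (old->new): [lime eel lemon]
  12. access pig: MISS, evict lime. Cache (old->new): [eel lemon pig]
  13. access pig: HIT. Cache (old->new): [eel lemon pig]
  14. access lemon: HIT. Cache (old->new): [eel lemon pig]
  15. access pig: HIT. Cache (old->new): [eel lemon pig]
  16. access pig: HIT. Cache (old->new): [eel lemon pig]
  17. access fox: MISS, evict eel. Cache (old->new): [lemon pig fox]
  18. access pig: HIT. Cache (old->new): [lemon pig fox]
  19. access pig: HIT. Cache (old->new): [lemon pig fox]
  20. access pig: HIT. Cache (old->new): [lemon pig fox]
  21. access berry: MISS, evict lemon. Cache (old->new): [pig fox berry]
  22. access pig: HIT. Cache (old->new): [pig fox berry]
  23. access fox: HIT. Cache (old->new): [pig fox berry]
  24. access eel: MISS, evict pig. Cache (old->new): [fox berry eel]
Total: 14 hits, 10 misses, 7 evictions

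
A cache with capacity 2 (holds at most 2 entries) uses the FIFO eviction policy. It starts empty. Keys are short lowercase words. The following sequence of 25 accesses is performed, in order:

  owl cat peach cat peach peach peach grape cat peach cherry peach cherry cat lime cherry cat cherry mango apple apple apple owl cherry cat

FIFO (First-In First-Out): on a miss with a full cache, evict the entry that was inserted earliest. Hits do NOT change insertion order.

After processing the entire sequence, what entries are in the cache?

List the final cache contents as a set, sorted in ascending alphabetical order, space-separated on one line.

FIFO simulation (capacity=2):
  1. access owl: MISS. Cache (old->new): [owl]
  2. access cat: MISS. Cache (old->new): [owl cat]
  3. access peach: MISS, evict owl. Cache (old->new): [cat peach]
  4. access cat: HIT. Cache (old->new): [cat peach]
  5. access peach: HIT. Cache (old->new): [cat peach]
  6. access peach: HIT. Cache (old->new): [cat peach]
  7. access peach: HIT. Cache (old->new): [cat peach]
  8. access grape: MISS, evict cat. Cache (old->new): [peach grape]
  9. access cat: MISS, evict peach. Cache (old->new): [grape cat]
  10. access peach: MISS, evict grape. Cache (old->new): [cat peach]
  11. access cherry: MISS, evict cat. Cache (old->new): [peach cherry]
  12. access peach: HIT. Cache (old->new): [peach cherry]
  13. access cherry: HIT. Cache (old->new): [peach cherry]
  14. access cat: MISS, evict peach. Cache (old->new): [cherry cat]
  15. access lime: MISS, evict cherry. Cache (old->new): [cat lime]
  16. access cherry: MISS, evict cat. Cache (old->new): [lime cherry]
  17. access cat: MISS, evict lime. Cache (old->new): [cherry cat]
  18. access cherry: HIT. Cache (old->new): [cherry cat]
  19. access mango: MISS, evict cherry. Cache (old->new): [cat mango]
  20. access apple: MISS, evict cat. Cache (old->new): [mango apple]
  21. access apple: HIT. Cache (old->new): [mango apple]
  22. access apple: HIT. Cache (old->new): [mango apple]
  23. access owl: MISS, evict mango. Cache (old->new): [apple owl]
  24. access cherry: MISS, evict apple. Cache (old->new): [owl cherry]
  25. access cat: MISS, evict owl. Cache (old->new): [cherry cat]
Total: 9 hits, 16 misses, 14 evictions

Answer: cat cherry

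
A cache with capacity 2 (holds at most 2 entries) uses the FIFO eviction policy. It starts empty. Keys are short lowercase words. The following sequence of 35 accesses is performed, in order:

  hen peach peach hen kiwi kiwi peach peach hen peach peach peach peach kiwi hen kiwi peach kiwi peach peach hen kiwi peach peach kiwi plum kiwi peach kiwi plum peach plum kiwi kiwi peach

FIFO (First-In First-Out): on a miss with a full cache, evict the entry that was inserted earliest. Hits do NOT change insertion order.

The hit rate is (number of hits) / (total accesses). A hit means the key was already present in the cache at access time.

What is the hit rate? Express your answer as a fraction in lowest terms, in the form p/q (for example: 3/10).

FIFO simulation (capacity=2):
  1. access hen: MISS. Cache (old->new): [hen]
  2. access peach: MISS. Cache (old->new): [hen peach]
  3. access peach: HIT. Cache (old->new): [hen peach]
  4. access hen: HIT. Cache (old->new): [hen peach]
  5. access kiwi: MISS, evict hen. Cache (old->new): [peach kiwi]
  6. access kiwi: HIT. Cache (old->new): [peach kiwi]
  7. access peach: HIT. Cache (old->new): [peach kiwi]
  8. access peach: HIT. Cache (old->new): [peach kiwi]
  9. access hen: MISS, evict peach. Cache (old->new): [kiwi hen]
  10. access peach: MISS, evict kiwi. Cache (old->new): [hen peach]
  11. access peach: HIT. Cache (old->new): [hen peach]
  12. access peach: HIT. Cache (old->new): [hen peach]
  13. access peach: HIT. Cache (old->new): [hen peach]
  14. access kiwi: MISS, evict hen. Cache (old->new): [peach kiwi]
  15. access hen: MISS, evict peach. Cache (old->new): [kiwi hen]
  16. access kiwi: HIT. Cache (old->new): [kiwi hen]
  17. access peach: MISS, evict kiwi. Cache (old->new): [hen peach]
  18. access kiwi: MISS, evict hen. Cache (old->new): [peach kiwi]
  19. access peach: HIT. Cache (old->new): [peach kiwi]
  20. access peach: HIT. Cache (old->new): [peach kiwi]
  21. access hen: MISS, evict peach. Cache (old->new): [kiwi hen]
  22. access kiwi: HIT. Cache (old->new): [kiwi hen]
  23. access peach: MISS, evict kiwi. Cache (old->new): [hen peach]
  24. access peach: HIT. Cache (old->new): [hen peach]
  25. access kiwi: MISS, evict hen. Cache (old->new): [peach kiwi]
  26. access plum: MISS, evict peach. Cache (old->new): [kiwi plum]
  27. access kiwi: HIT. Cache (old->new): [kiwi plum]
  28. access peach: MISS, evict kiwi. Cache (old->new): [plum peach]
  29. access kiwi: MISS, evict plum. Cache (old->new): [peach kiwi]
  30. access plum: MISS, evict peach. Cache (old->new): [kiwi plum]
  31. access peach: MISS, evict kiwi. Cache (old->new): [plum peach]
  32. access plum: HIT. Cache (old->new): [plum peach]
  33. access kiwi: MISS, evict plum. Cache (old->new): [peach kiwi]
  34. access kiwi: HIT. Cache (old->new): [peach kiwi]
  35. access peach: HIT. Cache (old->new): [peach kiwi]
Total: 17 hits, 18 misses, 16 evictions

Hit rate = 17/35

Answer: 17/35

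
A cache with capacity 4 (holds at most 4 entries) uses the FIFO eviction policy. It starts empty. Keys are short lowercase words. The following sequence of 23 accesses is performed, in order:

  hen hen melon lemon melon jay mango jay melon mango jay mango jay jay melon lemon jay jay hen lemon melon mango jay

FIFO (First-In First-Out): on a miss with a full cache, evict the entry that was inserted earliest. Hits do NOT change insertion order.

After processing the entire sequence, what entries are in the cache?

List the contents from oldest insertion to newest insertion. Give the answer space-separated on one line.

Answer: jay mango hen melon

Derivation:
FIFO simulation (capacity=4):
  1. access hen: MISS. Cache (old->new): [hen]
  2. access hen: HIT. Cache (old->new): [hen]
  3. access melon: MISS. Cache (old->new): [hen melon]
  4. access lemon: MISS. Cache (old->new): [hen melon lemon]
  5. access melon: HIT. Cache (old->new): [hen melon lemon]
  6. access jay: MISS. Cache (old->new): [hen melon lemon jay]
  7. access mango: MISS, evict hen. Cache (old->new): [melon lemon jay mango]
  8. access jay: HIT. Cache (old->new): [melon lemon jay mango]
  9. access melon: HIT. Cache (old->new): [melon lemon jay mango]
  10. access mango: HIT. Cache (old->new): [melon lemon jay mango]
  11. access jay: HIT. Cache (old->new): [melon lemon jay mango]
  12. access mango: HIT. Cache (old->new): [melon lemon jay mango]
  13. access jay: HIT. Cache (old->new): [melon lemon jay mango]
  14. access jay: HIT. Cache (old->new): [melon lemon jay mango]
  15. access melon: HIT. Cache (old->new): [melon lemon jay mango]
  16. access lemon: HIT. Cache (old->new): [melon lemon jay mango]
  17. access jay: HIT. Cache (old->new): [melon lemon jay mango]
  18. access jay: HIT. Cache (old->new): [melon lemon jay mango]
  19. access hen: MISS, evict melon. Cache (old->new): [lemon jay mango hen]
  20. access lemon: HIT. Cache (old->new): [lemon jay mango hen]
  21. access melon: MISS, evict lemon. Cache (old->new): [jay mango hen melon]
  22. access mango: HIT. Cache (old->new): [jay mango hen melon]
  23. access jay: HIT. Cache (old->new): [jay mango hen melon]
Total: 16 hits, 7 misses, 3 evictions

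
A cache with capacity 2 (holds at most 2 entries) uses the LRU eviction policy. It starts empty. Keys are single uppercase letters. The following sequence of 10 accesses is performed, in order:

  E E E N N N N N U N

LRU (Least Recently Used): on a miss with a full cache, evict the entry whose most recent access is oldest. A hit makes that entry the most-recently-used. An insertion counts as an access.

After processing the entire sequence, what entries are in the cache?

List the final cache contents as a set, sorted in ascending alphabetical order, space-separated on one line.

LRU simulation (capacity=2):
  1. access E: MISS. Cache (LRU->MRU): [E]
  2. access E: HIT. Cache (LRU->MRU): [E]
  3. access E: HIT. Cache (LRU->MRU): [E]
  4. access N: MISS. Cache (LRU->MRU): [E N]
  5. access N: HIT. Cache (LRU->MRU): [E N]
  6. access N: HIT. Cache (LRU->MRU): [E N]
  7. access N: HIT. Cache (LRU->MRU): [E N]
  8. access N: HIT. Cache (LRU->MRU): [E N]
  9. access U: MISS, evict E. Cache (LRU->MRU): [N U]
  10. access N: HIT. Cache (LRU->MRU): [U N]
Total: 7 hits, 3 misses, 1 evictions

Answer: N U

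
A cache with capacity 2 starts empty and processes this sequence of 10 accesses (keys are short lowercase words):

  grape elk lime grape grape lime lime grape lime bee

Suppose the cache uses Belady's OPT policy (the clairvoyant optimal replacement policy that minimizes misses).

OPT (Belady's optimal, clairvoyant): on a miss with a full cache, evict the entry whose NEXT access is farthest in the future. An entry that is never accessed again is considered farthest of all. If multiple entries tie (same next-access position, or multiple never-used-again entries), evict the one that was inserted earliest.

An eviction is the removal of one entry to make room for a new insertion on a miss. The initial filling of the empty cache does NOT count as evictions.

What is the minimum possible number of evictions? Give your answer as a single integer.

Answer: 2

Derivation:
OPT (Belady) simulation (capacity=2):
  1. access grape: MISS. Cache: [grape]
  2. access elk: MISS. Cache: [grape elk]
  3. access lime: MISS, evict elk (next use: never). Cache: [grape lime]
  4. access grape: HIT. Next use of grape: step 5. Cache: [grape lime]
  5. access grape: HIT. Next use of grape: step 8. Cache: [grape lime]
  6. access lime: HIT. Next use of lime: step 7. Cache: [grape lime]
  7. access lime: HIT. Next use of lime: step 9. Cache: [grape lime]
  8. access grape: HIT. Next use of grape: never. Cache: [grape lime]
  9. access lime: HIT. Next use of lime: never. Cache: [grape lime]
  10. access bee: MISS, evict grape (next use: never). Cache: [lime bee]
Total: 6 hits, 4 misses, 2 evictions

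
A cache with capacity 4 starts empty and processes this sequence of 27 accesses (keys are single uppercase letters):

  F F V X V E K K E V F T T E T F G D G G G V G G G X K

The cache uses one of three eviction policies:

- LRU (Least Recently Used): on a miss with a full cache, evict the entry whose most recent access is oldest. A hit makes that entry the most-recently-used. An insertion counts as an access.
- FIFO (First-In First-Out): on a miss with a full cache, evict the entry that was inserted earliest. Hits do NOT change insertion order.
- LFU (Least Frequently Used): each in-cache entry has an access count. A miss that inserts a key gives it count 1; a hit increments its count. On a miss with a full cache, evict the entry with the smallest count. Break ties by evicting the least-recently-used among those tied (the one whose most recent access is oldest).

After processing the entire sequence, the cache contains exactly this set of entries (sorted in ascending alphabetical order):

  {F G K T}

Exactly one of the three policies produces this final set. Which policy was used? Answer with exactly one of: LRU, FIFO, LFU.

Answer: LFU

Derivation:
Simulating under each policy and comparing final sets:
  LRU: final set = {G K V X} -> differs
  FIFO: final set = {D K V X} -> differs
  LFU: final set = {F G K T} -> MATCHES target
Only LFU produces the target set.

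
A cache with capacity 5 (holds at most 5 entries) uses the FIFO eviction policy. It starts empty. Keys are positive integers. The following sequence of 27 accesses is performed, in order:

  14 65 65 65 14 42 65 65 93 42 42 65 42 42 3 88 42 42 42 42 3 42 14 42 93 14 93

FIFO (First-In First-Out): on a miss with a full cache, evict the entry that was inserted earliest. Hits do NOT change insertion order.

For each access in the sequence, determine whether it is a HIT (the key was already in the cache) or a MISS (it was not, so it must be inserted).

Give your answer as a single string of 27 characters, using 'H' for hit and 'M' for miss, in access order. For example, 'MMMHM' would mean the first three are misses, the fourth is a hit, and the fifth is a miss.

FIFO simulation (capacity=5):
  1. access 14: MISS. Cache (old->new): [14]
  2. access 65: MISS. Cache (old->new): [14 65]
  3. access 65: HIT. Cache (old->new): [14 65]
  4. access 65: HIT. Cache (old->new): [14 65]
  5. access 14: HIT. Cache (old->new): [14 65]
  6. access 42: MISS. Cache (old->new): [14 65 42]
  7. access 65: HIT. Cache (old->new): [14 65 42]
  8. access 65: HIT. Cache (old->new): [14 65 42]
  9. access 93: MISS. Cache (old->new): [14 65 42 93]
  10. access 42: HIT. Cache (old->new): [14 65 42 93]
  11. access 42: HIT. Cache (old->new): [14 65 42 93]
  12. access 65: HIT. Cache (old->new): [14 65 42 93]
  13. access 42: HIT. Cache (old->new): [14 65 42 93]
  14. access 42: HIT. Cache (old->new): [14 65 42 93]
  15. access 3: MISS. Cache (old->new): [14 65 42 93 3]
  16. access 88: MISS, evict 14. Cache (old->new): [65 42 93 3 88]
  17. access 42: HIT. Cache (old->new): [65 42 93 3 88]
  18. access 42: HIT. Cache (old->new): [65 42 93 3 88]
  19. access 42: HIT. Cache (old->new): [65 42 93 3 88]
  20. access 42: HIT. Cache (old->new): [65 42 93 3 88]
  21. access 3: HIT. Cache (old->new): [65 42 93 3 88]
  22. access 42: HIT. Cache (old->new): [65 42 93 3 88]
  23. access 14: MISS, evict 65. Cache (old->new): [42 93 3 88 14]
  24. access 42: HIT. Cache (old->new): [42 93 3 88 14]
  25. access 93: HIT. Cache (old->new): [42 93 3 88 14]
  26. access 14: HIT. Cache (old->new): [42 93 3 88 14]
  27. access 93: HIT. Cache (old->new): [42 93 3 88 14]
Total: 20 hits, 7 misses, 2 evictions

Answer: MMHHHMHHMHHHHHMMHHHHHHMHHHH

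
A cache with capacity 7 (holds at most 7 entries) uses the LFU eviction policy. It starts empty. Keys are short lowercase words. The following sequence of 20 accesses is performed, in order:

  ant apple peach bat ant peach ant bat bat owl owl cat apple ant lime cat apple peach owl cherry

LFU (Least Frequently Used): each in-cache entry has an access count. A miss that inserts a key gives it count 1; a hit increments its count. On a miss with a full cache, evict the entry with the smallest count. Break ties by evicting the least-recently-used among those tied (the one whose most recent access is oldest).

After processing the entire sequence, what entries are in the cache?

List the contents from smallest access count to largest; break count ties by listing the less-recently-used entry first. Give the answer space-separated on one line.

Answer: cherry cat bat apple peach owl ant

Derivation:
LFU simulation (capacity=7):
  1. access ant: MISS. Cache: [ant(c=1)]
  2. access apple: MISS. Cache: [ant(c=1) apple(c=1)]
  3. access peach: MISS. Cache: [ant(c=1) apple(c=1) peach(c=1)]
  4. access bat: MISS. Cache: [ant(c=1) apple(c=1) peach(c=1) bat(c=1)]
  5. access ant: HIT, count now 2. Cache: [apple(c=1) peach(c=1) bat(c=1) ant(c=2)]
  6. access peach: HIT, count now 2. Cache: [apple(c=1) bat(c=1) ant(c=2) peach(c=2)]
  7. access ant: HIT, count now 3. Cache: [apple(c=1) bat(c=1) peach(c=2) ant(c=3)]
  8. access bat: HIT, count now 2. Cache: [apple(c=1) peach(c=2) bat(c=2) ant(c=3)]
  9. access bat: HIT, count now 3. Cache: [apple(c=1) peach(c=2) ant(c=3) bat(c=3)]
  10. access owl: MISS. Cache: [apple(c=1) owl(c=1) peach(c=2) ant(c=3) bat(c=3)]
  11. access owl: HIT, count now 2. Cache: [apple(c=1) peach(c=2) owl(c=2) ant(c=3) bat(c=3)]
  12. access cat: MISS. Cache: [apple(c=1) cat(c=1) peach(c=2) owl(c=2) ant(c=3) bat(c=3)]
  13. access apple: HIT, count now 2. Cache: [cat(c=1) peach(c=2) owl(c=2) apple(c=2) ant(c=3) bat(c=3)]
  14. access ant: HIT, count now 4. Cache: [cat(c=1) peach(c=2) owl(c=2) apple(c=2) bat(c=3) ant(c=4)]
  15. access lime: MISS. Cache: [cat(c=1) lime(c=1) peach(c=2) owl(c=2) apple(c=2) bat(c=3) ant(c=4)]
  16. access cat: HIT, count now 2. Cache: [lime(c=1) peach(c=2) owl(c=2) apple(c=2) cat(c=2) bat(c=3) ant(c=4)]
  17. access apple: HIT, count now 3. Cache: [lime(c=1) peach(c=2) owl(c=2) cat(c=2) bat(c=3) apple(c=3) ant(c=4)]
  18. access peach: HIT, count now 3. Cache: [lime(c=1) owl(c=2) cat(c=2) bat(c=3) apple(c=3) peach(c=3) ant(c=4)]
  19. access owl: HIT, count now 3. Cache: [lime(c=1) cat(c=2) bat(c=3) apple(c=3) peach(c=3) owl(c=3) ant(c=4)]
  20. access cherry: MISS, evict lime(c=1). Cache: [cherry(c=1) cat(c=2) bat(c=3) apple(c=3) peach(c=3) owl(c=3) ant(c=4)]
Total: 12 hits, 8 misses, 1 evictions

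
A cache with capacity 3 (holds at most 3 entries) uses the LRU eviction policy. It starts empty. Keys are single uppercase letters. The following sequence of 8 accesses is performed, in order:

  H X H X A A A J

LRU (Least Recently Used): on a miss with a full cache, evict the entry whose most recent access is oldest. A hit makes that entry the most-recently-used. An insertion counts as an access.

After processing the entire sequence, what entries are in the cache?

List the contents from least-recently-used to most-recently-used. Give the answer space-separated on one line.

LRU simulation (capacity=3):
  1. access H: MISS. Cache (LRU->MRU): [H]
  2. access X: MISS. Cache (LRU->MRU): [H X]
  3. access H: HIT. Cache (LRU->MRU): [X H]
  4. access X: HIT. Cache (LRU->MRU): [H X]
  5. access A: MISS. Cache (LRU->MRU): [H X A]
  6. access A: HIT. Cache (LRU->MRU): [H X A]
  7. access A: HIT. Cache (LRU->MRU): [H X A]
  8. access J: MISS, evict H. Cache (LRU->MRU): [X A J]
Total: 4 hits, 4 misses, 1 evictions

Answer: X A J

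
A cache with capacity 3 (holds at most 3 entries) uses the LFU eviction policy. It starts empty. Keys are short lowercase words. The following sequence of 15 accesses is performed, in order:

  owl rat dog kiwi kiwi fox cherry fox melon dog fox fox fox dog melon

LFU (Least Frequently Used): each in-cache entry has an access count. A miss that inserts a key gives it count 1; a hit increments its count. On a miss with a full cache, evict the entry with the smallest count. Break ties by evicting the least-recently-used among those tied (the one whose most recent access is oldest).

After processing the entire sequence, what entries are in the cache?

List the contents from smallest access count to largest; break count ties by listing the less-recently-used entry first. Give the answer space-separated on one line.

Answer: melon dog fox

Derivation:
LFU simulation (capacity=3):
  1. access owl: MISS. Cache: [owl(c=1)]
  2. access rat: MISS. Cache: [owl(c=1) rat(c=1)]
  3. access dog: MISS. Cache: [owl(c=1) rat(c=1) dog(c=1)]
  4. access kiwi: MISS, evict owl(c=1). Cache: [rat(c=1) dog(c=1) kiwi(c=1)]
  5. access kiwi: HIT, count now 2. Cache: [rat(c=1) dog(c=1) kiwi(c=2)]
  6. access fox: MISS, evict rat(c=1). Cache: [dog(c=1) fox(c=1) kiwi(c=2)]
  7. access cherry: MISS, evict dog(c=1). Cache: [fox(c=1) cherry(c=1) kiwi(c=2)]
  8. access fox: HIT, count now 2. Cache: [cherry(c=1) kiwi(c=2) fox(c=2)]
  9. access melon: MISS, evict cherry(c=1). Cache: [melon(c=1) kiwi(c=2) fox(c=2)]
  10. access dog: MISS, evict melon(c=1). Cache: [dog(c=1) kiwi(c=2) fox(c=2)]
  11. access fox: HIT, count now 3. Cache: [dog(c=1) kiwi(c=2) fox(c=3)]
  12. access fox: HIT, count now 4. Cache: [dog(c=1) kiwi(c=2) fox(c=4)]
  13. access fox: HIT, count now 5. Cache: [dog(c=1) kiwi(c=2) fox(c=5)]
  14. access dog: HIT, count now 2. Cache: [kiwi(c=2) dog(c=2) fox(c=5)]
  15. access melon: MISS, evict kiwi(c=2). Cache: [melon(c=1) dog(c=2) fox(c=5)]
Total: 6 hits, 9 misses, 6 evictions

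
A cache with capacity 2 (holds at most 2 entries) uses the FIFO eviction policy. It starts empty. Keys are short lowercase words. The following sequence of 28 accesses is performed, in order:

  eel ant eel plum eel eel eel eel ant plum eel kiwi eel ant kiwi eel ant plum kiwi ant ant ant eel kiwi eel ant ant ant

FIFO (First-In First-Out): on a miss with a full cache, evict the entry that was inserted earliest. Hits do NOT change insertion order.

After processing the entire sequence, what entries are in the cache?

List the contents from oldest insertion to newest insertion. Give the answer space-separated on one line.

FIFO simulation (capacity=2):
  1. access eel: MISS. Cache (old->new): [eel]
  2. access ant: MISS. Cache (old->new): [eel ant]
  3. access eel: HIT. Cache (old->new): [eel ant]
  4. access plum: MISS, evict eel. Cache (old->new): [ant plum]
  5. access eel: MISS, evict ant. Cache (old->new): [plum eel]
  6. access eel: HIT. Cache (old->new): [plum eel]
  7. access eel: HIT. Cache (old->new): [plum eel]
  8. access eel: HIT. Cache (old->new): [plum eel]
  9. access ant: MISS, evict plum. Cache (old->new): [eel ant]
  10. access plum: MISS, evict eel. Cache (old->new): [ant plum]
  11. access eel: MISS, evict ant. Cache (old->new): [plum eel]
  12. access kiwi: MISS, evict plum. Cache (old->new): [eel kiwi]
  13. access eel: HIT. Cache (old->new): [eel kiwi]
  14. access ant: MISS, evict eel. Cache (old->new): [kiwi ant]
  15. access kiwi: HIT. Cache (old->new): [kiwi ant]
  16. access eel: MISS, evict kiwi. Cache (old->new): [ant eel]
  17. access ant: HIT. Cache (old->new): [ant eel]
  18. access plum: MISS, evict ant. Cache (old->new): [eel plum]
  19. access kiwi: MISS, evict eel. Cache (old->new): [plum kiwi]
  20. access ant: MISS, evict plum. Cache (old->new): [kiwi ant]
  21. access ant: HIT. Cache (old->new): [kiwi ant]
  22. access ant: HIT. Cache (old->new): [kiwi ant]
  23. access eel: MISS, evict kiwi. Cache (old->new): [ant eel]
  24. access kiwi: MISS, evict ant. Cache (old->new): [eel kiwi]
  25. access eel: HIT. Cache (old->new): [eel kiwi]
  26. access ant: MISS, evict eel. Cache (old->new): [kiwi ant]
  27. access ant: HIT. Cache (old->new): [kiwi ant]
  28. access ant: HIT. Cache (old->new): [kiwi ant]
Total: 12 hits, 16 misses, 14 evictions

Answer: kiwi ant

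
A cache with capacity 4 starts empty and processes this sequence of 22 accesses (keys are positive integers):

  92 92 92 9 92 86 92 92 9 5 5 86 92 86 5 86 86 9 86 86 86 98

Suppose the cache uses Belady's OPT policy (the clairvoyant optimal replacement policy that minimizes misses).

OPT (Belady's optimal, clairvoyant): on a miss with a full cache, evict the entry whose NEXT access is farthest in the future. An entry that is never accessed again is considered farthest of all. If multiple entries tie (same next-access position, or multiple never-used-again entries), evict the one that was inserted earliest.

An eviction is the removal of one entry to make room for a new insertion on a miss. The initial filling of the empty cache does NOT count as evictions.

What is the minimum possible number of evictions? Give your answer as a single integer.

Answer: 1

Derivation:
OPT (Belady) simulation (capacity=4):
  1. access 92: MISS. Cache: [92]
  2. access 92: HIT. Next use of 92: step 3. Cache: [92]
  3. access 92: HIT. Next use of 92: step 5. Cache: [92]
  4. access 9: MISS. Cache: [92 9]
  5. access 92: HIT. Next use of 92: step 7. Cache: [92 9]
  6. access 86: MISS. Cache: [92 9 86]
  7. access 92: HIT. Next use of 92: step 8. Cache: [92 9 86]
  8. access 92: HIT. Next use of 92: step 13. Cache: [92 9 86]
  9. access 9: HIT. Next use of 9: step 18. Cache: [92 9 86]
  10. access 5: MISS. Cache: [92 9 86 5]
  11. access 5: HIT. Next use of 5: step 15. Cache: [92 9 86 5]
  12. access 86: HIT. Next use of 86: step 14. Cache: [92 9 86 5]
  13. access 92: HIT. Next use of 92: never. Cache: [92 9 86 5]
  14. access 86: HIT. Next use of 86: step 16. Cache: [92 9 86 5]
  15. access 5: HIT. Next use of 5: never. Cache: [92 9 86 5]
  16. access 86: HIT. Next use of 86: step 17. Cache: [92 9 86 5]
  17. access 86: HIT. Next use of 86: step 19. Cache: [92 9 86 5]
  18. access 9: HIT. Next use of 9: never. Cache: [92 9 86 5]
  19. access 86: HIT. Next use of 86: step 20. Cache: [92 9 86 5]
  20. access 86: HIT. Next use of 86: step 21. Cache: [92 9 86 5]
  21. access 86: HIT. Next use of 86: never. Cache: [92 9 86 5]
  22. access 98: MISS, evict 92 (next use: never). Cache: [9 86 5 98]
Total: 17 hits, 5 misses, 1 evictions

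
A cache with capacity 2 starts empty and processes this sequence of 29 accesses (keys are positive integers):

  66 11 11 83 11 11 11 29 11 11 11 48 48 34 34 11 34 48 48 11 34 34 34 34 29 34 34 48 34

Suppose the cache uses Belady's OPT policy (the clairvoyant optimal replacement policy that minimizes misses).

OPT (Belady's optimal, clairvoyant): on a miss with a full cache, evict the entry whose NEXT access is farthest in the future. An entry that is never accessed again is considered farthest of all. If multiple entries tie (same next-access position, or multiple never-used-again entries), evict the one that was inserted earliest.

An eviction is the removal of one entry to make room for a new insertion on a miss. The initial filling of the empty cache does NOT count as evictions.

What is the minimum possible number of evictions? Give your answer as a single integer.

Answer: 8

Derivation:
OPT (Belady) simulation (capacity=2):
  1. access 66: MISS. Cache: [66]
  2. access 11: MISS. Cache: [66 11]
  3. access 11: HIT. Next use of 11: step 5. Cache: [66 11]
  4. access 83: MISS, evict 66 (next use: never). Cache: [11 83]
  5. access 11: HIT. Next use of 11: step 6. Cache: [11 83]
  6. access 11: HIT. Next use of 11: step 7. Cache: [11 83]
  7. access 11: HIT. Next use of 11: step 9. Cache: [11 83]
  8. access 29: MISS, evict 83 (next use: never). Cache: [11 29]
  9. access 11: HIT. Next use of 11: step 10. Cache: [11 29]
  10. access 11: HIT. Next use of 11: step 11. Cache: [11 29]
  11. access 11: HIT. Next use of 11: step 16. Cache: [11 29]
  12. access 48: MISS, evict 29 (next use: step 25). Cache: [11 48]
  13. access 48: HIT. Next use of 48: step 18. Cache: [11 48]
  14. access 34: MISS, evict 48 (next use: step 18). Cache: [11 34]
  15. access 34: HIT. Next use of 34: step 17. Cache: [11 34]
  16. access 11: HIT. Next use of 11: step 20. Cache: [11 34]
  17. access 34: HIT. Next use of 34: step 21. Cache: [11 34]
  18. access 48: MISS, evict 34 (next use: step 21). Cache: [11 48]
  19. access 48: HIT. Next use of 48: step 28. Cache: [11 48]
  20. access 11: HIT. Next use of 11: never. Cache: [11 48]
  21. access 34: MISS, evict 11 (next use: never). Cache: [48 34]
  22. access 34: HIT. Next use of 34: step 23. Cache: [48 34]
  23. access 34: HIT. Next use of 34: step 24. Cache: [48 34]
  24. access 34: HIT. Next use of 34: step 26. Cache: [48 34]
  25. access 29: MISS, evict 48 (next use: step 28). Cache: [34 29]
  26. access 34: HIT. Next use of 34: step 27. Cache: [34 29]
  27. access 34: HIT. Next use of 34: step 29. Cache: [34 29]
  28. access 48: MISS, evict 29 (next use: never). Cache: [34 48]
  29. access 34: HIT. Next use of 34: never. Cache: [34 48]
Total: 19 hits, 10 misses, 8 evictions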